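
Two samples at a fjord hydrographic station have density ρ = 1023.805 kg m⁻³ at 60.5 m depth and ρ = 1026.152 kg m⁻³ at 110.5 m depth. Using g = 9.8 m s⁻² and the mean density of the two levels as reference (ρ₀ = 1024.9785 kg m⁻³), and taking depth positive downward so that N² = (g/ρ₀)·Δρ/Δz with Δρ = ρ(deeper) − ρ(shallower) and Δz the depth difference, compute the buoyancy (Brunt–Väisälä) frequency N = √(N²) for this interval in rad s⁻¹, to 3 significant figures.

0.0212 rad s⁻¹

Δρ = 1026.152 − 1023.805 = 2.347 kg m⁻³ over Δz = 110.5 − 60.5 = 50 m.
N² = (9.8/1024.9785) × (2.347/50) = 4.4880 × 10⁻⁴ s⁻².
N = √(4.4880 × 10⁻⁴) = 0.021185 rad s⁻¹ ≈ 0.0212 rad s⁻¹.
Since Δρ > 0 the layer is stably stratified.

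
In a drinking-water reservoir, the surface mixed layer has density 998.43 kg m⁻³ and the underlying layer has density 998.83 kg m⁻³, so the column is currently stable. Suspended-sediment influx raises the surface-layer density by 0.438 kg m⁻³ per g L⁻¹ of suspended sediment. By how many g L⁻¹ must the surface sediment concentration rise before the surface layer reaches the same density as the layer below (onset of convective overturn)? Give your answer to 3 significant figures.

0.913 g L⁻¹

Density deficit of the surface layer: 998.83 − 998.43 = 0.4 kg m⁻³.
Required change = 0.4 / 0.438 = 0.913 g L⁻¹.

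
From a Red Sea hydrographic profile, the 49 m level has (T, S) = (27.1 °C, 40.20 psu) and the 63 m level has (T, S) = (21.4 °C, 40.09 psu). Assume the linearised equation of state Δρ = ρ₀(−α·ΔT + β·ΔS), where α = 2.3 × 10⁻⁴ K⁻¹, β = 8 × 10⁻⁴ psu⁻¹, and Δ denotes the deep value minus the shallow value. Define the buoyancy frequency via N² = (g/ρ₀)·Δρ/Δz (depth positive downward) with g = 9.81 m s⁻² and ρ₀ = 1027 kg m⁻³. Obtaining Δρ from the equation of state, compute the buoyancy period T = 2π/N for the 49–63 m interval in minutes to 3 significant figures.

3.58 min

ΔT = -5.7 K, ΔS = -0.11 psu (deep − shallow).
Δρ/ρ₀ = −αΔT + βΔS = 1.311 × 10⁻³ − 8.80 × 10⁻⁵ = 1.223 × 10⁻³, so Δρ ≈ 1.256 kg m⁻³.
N² = (g/ρ₀)·Δρ/Δz = g·(Δρ/ρ₀)/Δz = 9.81 × 1.223 × 10⁻³ / 14 = 8.5697 × 10⁻⁴ s⁻².
N = √(8.5697 × 10⁻⁴) = 0.029274 rad s⁻¹ → T = 2π/N = 214.63 s = 3.5772 min ≈ 3.58 min.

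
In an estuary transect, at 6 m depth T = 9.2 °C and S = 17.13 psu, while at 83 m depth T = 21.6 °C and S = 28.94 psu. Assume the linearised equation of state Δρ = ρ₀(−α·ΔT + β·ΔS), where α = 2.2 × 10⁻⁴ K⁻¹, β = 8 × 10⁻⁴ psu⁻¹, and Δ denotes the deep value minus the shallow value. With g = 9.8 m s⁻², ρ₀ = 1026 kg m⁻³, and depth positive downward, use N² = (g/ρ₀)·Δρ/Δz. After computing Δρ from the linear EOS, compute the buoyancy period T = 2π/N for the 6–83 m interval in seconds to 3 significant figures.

215 s

ΔT = +12.4 K, ΔS = +11.81 psu (deep − shallow).
Δρ/ρ₀ = −αΔT + βΔS = -2.728 × 10⁻³ + 9.448 × 10⁻³ = 6.72 × 10⁻³, so Δρ ≈ 6.895 kg m⁻³.
N² = (g/ρ₀)·Δρ/Δz = g·(Δρ/ρ₀)/Δz = 9.8 × 6.72 × 10⁻³ / 77 = 8.5527 × 10⁻⁴ s⁻².
N = √(8.5527 × 10⁻⁴) = 0.029245 rad s⁻¹ → T = 2π/N = 214.85 s ≈ 215 s.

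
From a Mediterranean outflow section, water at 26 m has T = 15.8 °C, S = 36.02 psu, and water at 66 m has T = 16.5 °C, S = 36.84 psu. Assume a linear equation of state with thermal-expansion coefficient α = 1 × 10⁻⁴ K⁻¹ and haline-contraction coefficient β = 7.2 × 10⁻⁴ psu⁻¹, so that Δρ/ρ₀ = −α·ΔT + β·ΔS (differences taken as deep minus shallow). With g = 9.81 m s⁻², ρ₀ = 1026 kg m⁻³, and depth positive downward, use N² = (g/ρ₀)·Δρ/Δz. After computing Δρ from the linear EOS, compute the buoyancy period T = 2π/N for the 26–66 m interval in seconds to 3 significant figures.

ΔT = +0.7 K, ΔS = +0.82 psu (deep − shallow).
Δρ/ρ₀ = −αΔT + βΔS = -7.00 × 10⁻⁵ + 5.904 × 10⁻⁴ = 5.204 × 10⁻⁴, so Δρ ≈ 0.5339 kg m⁻³.
N² = (g/ρ₀)·Δρ/Δz = g·(Δρ/ρ₀)/Δz = 9.81 × 5.204 × 10⁻⁴ / 40 = 1.2763 × 10⁻⁴ s⁻².
N = √(1.2763 × 10⁻⁴) = 0.011297 rad s⁻¹ → T = 2π/N = 556.18 s ≈ 556 s.

556 s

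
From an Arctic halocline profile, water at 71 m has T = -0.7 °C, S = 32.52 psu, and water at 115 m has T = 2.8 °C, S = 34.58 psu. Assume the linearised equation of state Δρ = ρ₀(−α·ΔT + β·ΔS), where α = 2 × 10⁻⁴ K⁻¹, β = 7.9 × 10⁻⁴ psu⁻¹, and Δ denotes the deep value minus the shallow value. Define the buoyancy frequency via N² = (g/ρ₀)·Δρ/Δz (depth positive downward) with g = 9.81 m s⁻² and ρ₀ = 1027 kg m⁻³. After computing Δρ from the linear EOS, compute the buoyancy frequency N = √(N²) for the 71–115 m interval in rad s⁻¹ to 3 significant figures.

0.0144 rad s⁻¹

ΔT = +3.5 K, ΔS = +2.06 psu (deep − shallow).
Δρ/ρ₀ = −αΔT + βΔS = -7.00 × 10⁻⁴ + 1.6274 × 10⁻³ = 9.274 × 10⁻⁴, so Δρ ≈ 0.9524 kg m⁻³.
N² = (g/ρ₀)·Δρ/Δz = g·(Δρ/ρ₀)/Δz = 9.81 × 9.274 × 10⁻⁴ / 44 = 2.0677 × 10⁻⁴ s⁻².
N = √(2.0677 × 10⁻⁴) = 0.014379 rad s⁻¹ ≈ 0.0144 rad s⁻¹.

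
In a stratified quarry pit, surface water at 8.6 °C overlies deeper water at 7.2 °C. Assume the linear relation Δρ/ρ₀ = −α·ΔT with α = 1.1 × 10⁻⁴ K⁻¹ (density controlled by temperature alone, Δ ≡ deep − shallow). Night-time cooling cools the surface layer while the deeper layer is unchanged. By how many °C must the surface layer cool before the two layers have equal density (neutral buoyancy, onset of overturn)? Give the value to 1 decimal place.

With temperature the only control, equal density requires T_surf′ = T_deep.
T_surf′ = 7.2 °C.
Cooling required: 8.6 − 7.2 = 1.4 °C.

1.4 °C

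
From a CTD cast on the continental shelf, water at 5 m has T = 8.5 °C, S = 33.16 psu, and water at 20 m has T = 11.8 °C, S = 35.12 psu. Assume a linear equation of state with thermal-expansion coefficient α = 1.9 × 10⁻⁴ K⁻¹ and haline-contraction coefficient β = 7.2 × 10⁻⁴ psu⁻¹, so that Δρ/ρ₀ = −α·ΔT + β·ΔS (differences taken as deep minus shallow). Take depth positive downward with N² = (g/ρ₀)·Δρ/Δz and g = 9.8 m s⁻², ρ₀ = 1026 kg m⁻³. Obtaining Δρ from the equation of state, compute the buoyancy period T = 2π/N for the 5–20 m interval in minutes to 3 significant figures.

ΔT = +3.3 K, ΔS = +1.96 psu (deep − shallow).
Δρ/ρ₀ = −αΔT + βΔS = -6.27 × 10⁻⁴ + 1.4112 × 10⁻³ = 7.842 × 10⁻⁴, so Δρ ≈ 0.8046 kg m⁻³.
N² = (g/ρ₀)·Δρ/Δz = g·(Δρ/ρ₀)/Δz = 9.8 × 7.842 × 10⁻⁴ / 15 = 5.1234 × 10⁻⁴ s⁻².
N = √(5.1234 × 10⁻⁴) = 0.022635 rad s⁻¹ → T = 2π/N = 277.59 s = 4.6265 min ≈ 4.63 min.

4.63 min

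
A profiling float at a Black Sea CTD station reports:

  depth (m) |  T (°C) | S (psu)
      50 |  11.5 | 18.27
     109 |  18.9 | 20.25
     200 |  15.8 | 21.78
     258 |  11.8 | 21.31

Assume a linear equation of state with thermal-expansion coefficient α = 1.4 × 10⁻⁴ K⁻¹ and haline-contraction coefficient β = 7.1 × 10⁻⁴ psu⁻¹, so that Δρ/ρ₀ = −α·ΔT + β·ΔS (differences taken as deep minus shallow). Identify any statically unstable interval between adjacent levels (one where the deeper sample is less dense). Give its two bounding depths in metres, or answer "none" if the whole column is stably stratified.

Evaluate Δρ/ρ₀ = −αΔT + βΔS across each adjacent pair:
  50–109 m: −αΔT+βΔS = −(1.4 × 10⁻⁴)(+7.4)+(7.1 × 10⁻⁴)(+1.98) = 3.7 × 10⁻⁴ → stable
  109–200 m: −αΔT+βΔS = −(1.4 × 10⁻⁴)(-3.1)+(7.1 × 10⁻⁴)(+1.53) = 1.5 × 10⁻³ → stable
  200–258 m: −αΔT+βΔS = −(1.4 × 10⁻⁴)(-4.0)+(7.1 × 10⁻⁴)(-0.47) = 2.3 × 10⁻⁴ → stable
Every interval has Δρ > 0: the column is stably stratified throughout.

none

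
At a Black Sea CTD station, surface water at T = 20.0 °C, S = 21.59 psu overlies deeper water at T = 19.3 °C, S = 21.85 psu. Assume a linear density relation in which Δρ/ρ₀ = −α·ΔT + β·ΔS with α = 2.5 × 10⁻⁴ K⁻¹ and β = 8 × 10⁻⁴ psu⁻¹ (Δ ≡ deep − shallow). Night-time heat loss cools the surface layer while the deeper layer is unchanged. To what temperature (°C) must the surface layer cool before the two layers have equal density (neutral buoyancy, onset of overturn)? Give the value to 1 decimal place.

Neutral buoyancy requires Δρ = 0, i.e. −α(T_deep − T_surf′) + β(S_deep − S_surf) = 0.
T_surf′ = T_deep − (β/α)·ΔS = 19.3 − (8 × 10⁻⁴/2.5 × 10⁻⁴)·(+0.26) = 18.468 °C.
Cooling required: 20.0 − (18.468) = 1.532 °C.

18.5 °C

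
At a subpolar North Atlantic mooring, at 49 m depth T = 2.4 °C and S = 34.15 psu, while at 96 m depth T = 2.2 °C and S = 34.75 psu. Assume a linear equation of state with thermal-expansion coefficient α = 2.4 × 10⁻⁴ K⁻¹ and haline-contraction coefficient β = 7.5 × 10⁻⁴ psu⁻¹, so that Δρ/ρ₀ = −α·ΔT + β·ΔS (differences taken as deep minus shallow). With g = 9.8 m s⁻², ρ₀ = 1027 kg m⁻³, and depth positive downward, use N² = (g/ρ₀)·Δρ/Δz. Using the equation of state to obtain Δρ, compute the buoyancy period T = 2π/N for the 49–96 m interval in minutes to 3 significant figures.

ΔT = -0.2 K, ΔS = +0.60 psu (deep − shallow).
Δρ/ρ₀ = −αΔT + βΔS = 4.80 × 10⁻⁵ + 4.50 × 10⁻⁴ = 4.98 × 10⁻⁴, so Δρ ≈ 0.5114 kg m⁻³.
N² = (g/ρ₀)·Δρ/Δz = g·(Δρ/ρ₀)/Δz = 9.8 × 4.98 × 10⁻⁴ / 47 = 1.0384 × 10⁻⁴ s⁻².
N = √(1.0384 × 10⁻⁴) = 0.010190 rad s⁻¹ → T = 2π/N = 616.60 s = 10.277 min ≈ 10.3 min.

10.3 min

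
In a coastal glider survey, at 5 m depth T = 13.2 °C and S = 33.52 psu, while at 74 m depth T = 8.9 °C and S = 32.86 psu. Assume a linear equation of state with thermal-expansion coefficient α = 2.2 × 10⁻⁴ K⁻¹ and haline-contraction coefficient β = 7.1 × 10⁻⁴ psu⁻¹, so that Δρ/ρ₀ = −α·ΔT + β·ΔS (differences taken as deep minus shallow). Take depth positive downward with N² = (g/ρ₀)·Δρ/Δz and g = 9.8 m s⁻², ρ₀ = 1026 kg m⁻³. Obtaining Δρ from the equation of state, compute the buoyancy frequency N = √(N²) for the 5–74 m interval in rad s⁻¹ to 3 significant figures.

ΔT = -4.3 K, ΔS = -0.66 psu (deep − shallow).
Δρ/ρ₀ = −αΔT + βΔS = 9.46 × 10⁻⁴ − 4.686 × 10⁻⁴ = 4.774 × 10⁻⁴, so Δρ ≈ 0.4898 kg m⁻³.
N² = (g/ρ₀)·Δρ/Δz = g·(Δρ/ρ₀)/Δz = 9.8 × 4.774 × 10⁻⁴ / 69 = 6.7805 × 10⁻⁵ s⁻².
N = √(6.7805 × 10⁻⁵) = 8.2344 × 10⁻³ rad s⁻¹ ≈ 8.23 × 10⁻³ rad s⁻¹.

8.23 × 10⁻³ rad s⁻¹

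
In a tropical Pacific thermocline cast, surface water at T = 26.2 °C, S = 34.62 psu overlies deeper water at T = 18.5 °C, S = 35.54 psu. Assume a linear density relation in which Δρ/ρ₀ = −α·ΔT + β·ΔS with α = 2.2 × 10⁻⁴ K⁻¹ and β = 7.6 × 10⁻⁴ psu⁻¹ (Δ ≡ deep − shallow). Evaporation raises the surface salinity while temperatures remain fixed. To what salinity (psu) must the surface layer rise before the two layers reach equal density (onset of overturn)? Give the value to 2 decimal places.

37.77 psu

Neutral buoyancy requires −α(T_deep − T_surf) + β(S_deep − S_surf′) = 0.
S_surf′ = S_deep − (α/β)·ΔT = 35.54 − (2.2 × 10⁻⁴/7.6 × 10⁻⁴)·(-7.7) = 37.7689 psu.
Increase required: 37.7689 − 34.62 = 3.1489 psu.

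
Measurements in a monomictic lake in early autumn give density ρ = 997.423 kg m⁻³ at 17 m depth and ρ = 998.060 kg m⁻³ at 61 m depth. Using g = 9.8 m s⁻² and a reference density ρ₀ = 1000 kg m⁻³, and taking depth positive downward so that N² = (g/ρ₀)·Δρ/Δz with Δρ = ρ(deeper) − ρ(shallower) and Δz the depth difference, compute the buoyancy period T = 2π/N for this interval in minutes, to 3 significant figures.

8.79 min

Δρ = 998.060 − 997.423 = 0.637 kg m⁻³ over Δz = 61 − 17 = 44 m.
N² = (9.8/1000) × (0.637/44) = 1.4188 × 10⁻⁴ s⁻².
N = √(1.4188 × 10⁻⁴) = 0.011911 rad s⁻¹, so T = 2π/N = 527.51 s = 8.7918 min ≈ 8.79 min.
A positive N² confirms static stability across the interval.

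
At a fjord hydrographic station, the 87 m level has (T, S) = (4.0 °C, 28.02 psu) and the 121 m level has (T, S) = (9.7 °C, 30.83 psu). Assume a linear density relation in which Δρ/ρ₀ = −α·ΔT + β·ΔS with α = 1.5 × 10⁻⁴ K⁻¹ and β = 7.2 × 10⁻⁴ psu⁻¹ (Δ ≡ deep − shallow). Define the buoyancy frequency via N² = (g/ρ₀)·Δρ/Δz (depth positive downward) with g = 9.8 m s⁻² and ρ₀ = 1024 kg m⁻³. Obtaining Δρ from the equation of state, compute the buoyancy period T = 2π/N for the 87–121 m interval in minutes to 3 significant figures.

ΔT = +5.7 K, ΔS = +2.81 psu (deep − shallow).
Δρ/ρ₀ = −αΔT + βΔS = -8.55 × 10⁻⁴ + 2.0232 × 10⁻³ = 1.1682 × 10⁻³, so Δρ ≈ 1.196 kg m⁻³.
N² = (g/ρ₀)·Δρ/Δz = g·(Δρ/ρ₀)/Δz = 9.8 × 1.1682 × 10⁻³ / 34 = 3.3672 × 10⁻⁴ s⁻².
N = √(3.3672 × 10⁻⁴) = 0.018350 rad s⁻¹ → T = 2π/N = 342.41 s = 5.7068 min ≈ 5.71 min.

5.71 min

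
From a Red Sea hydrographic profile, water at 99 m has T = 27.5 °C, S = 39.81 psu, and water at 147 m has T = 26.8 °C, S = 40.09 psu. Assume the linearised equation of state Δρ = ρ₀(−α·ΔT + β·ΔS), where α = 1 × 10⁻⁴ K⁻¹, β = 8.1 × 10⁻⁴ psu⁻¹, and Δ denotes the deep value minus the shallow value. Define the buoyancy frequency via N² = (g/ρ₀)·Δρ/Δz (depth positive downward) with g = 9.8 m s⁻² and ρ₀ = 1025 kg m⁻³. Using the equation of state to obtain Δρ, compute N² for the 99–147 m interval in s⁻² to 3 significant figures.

ΔT = -0.7 K, ΔS = +0.28 psu (deep − shallow).
Δρ/ρ₀ = −αΔT + βΔS = 7.00 × 10⁻⁵ + 2.268 × 10⁻⁴ = 2.968 × 10⁻⁴, so Δρ ≈ 0.3042 kg m⁻³.
N² = (g/ρ₀)·Δρ/Δz = g·(Δρ/ρ₀)/Δz = 9.8 × 2.968 × 10⁻⁴ / 48 = 6.0597 × 10⁻⁵ s⁻² ≈ 6.06 × 10⁻⁵ s⁻².

6.06 × 10⁻⁵ s⁻²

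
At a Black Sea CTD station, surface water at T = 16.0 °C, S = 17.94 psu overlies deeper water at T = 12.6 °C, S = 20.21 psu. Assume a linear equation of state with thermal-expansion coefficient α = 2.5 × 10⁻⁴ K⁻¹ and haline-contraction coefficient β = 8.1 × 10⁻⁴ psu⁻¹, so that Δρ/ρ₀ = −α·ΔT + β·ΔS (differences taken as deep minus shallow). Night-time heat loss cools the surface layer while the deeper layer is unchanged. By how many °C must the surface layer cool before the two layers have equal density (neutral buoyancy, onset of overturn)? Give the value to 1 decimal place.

10.8 °C

Neutral buoyancy requires Δρ = 0, i.e. −α(T_deep − T_surf′) + β(S_deep − S_surf) = 0.
T_surf′ = T_deep − (β/α)·ΔS = 12.6 − (8.1 × 10⁻⁴/2.5 × 10⁻⁴)·(+2.27) = 5.245 °C.
Cooling required: 16.0 − (5.245) = 10.755 °C.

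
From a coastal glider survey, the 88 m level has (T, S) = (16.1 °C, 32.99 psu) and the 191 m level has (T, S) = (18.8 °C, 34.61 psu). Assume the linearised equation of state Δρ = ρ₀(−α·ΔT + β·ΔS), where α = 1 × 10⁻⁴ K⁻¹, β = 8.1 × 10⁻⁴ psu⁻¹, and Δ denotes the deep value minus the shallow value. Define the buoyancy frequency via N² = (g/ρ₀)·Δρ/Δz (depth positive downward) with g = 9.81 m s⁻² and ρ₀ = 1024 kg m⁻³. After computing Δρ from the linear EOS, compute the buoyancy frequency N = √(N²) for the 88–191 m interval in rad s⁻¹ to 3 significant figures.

ΔT = +2.7 K, ΔS = +1.62 psu (deep − shallow).
Δρ/ρ₀ = −αΔT + βΔS = -2.70 × 10⁻⁴ + 1.3122 × 10⁻³ = 1.0422 × 10⁻³, so Δρ ≈ 1.067 kg m⁻³.
N² = (g/ρ₀)·Δρ/Δz = g·(Δρ/ρ₀)/Δz = 9.81 × 1.0422 × 10⁻³ / 103 = 9.9262 × 10⁻⁵ s⁻².
N = √(9.9262 × 10⁻⁵) = 9.9630 × 10⁻³ rad s⁻¹ ≈ 9.96 × 10⁻³ rad s⁻¹.

9.96 × 10⁻³ rad s⁻¹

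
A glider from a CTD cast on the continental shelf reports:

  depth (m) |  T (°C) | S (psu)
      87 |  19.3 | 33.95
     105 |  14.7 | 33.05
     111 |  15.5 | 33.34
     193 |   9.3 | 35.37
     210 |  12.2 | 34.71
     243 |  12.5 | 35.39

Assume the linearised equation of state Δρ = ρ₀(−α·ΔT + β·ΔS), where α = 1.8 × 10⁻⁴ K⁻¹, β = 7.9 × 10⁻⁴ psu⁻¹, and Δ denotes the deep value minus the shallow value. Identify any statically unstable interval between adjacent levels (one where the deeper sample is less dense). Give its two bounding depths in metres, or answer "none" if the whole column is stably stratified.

Evaluate Δρ/ρ₀ = −αΔT + βΔS across each adjacent pair:
  87–105 m: −αΔT+βΔS = −(1.8 × 10⁻⁴)(-4.6)+(7.9 × 10⁻⁴)(-0.90) = 1.2 × 10⁻⁴ → stable
  105–111 m: −αΔT+βΔS = −(1.8 × 10⁻⁴)(+0.8)+(7.9 × 10⁻⁴)(+0.29) = 8.5 × 10⁻⁵ → stable
  111–193 m: −αΔT+βΔS = −(1.8 × 10⁻⁴)(-6.2)+(7.9 × 10⁻⁴)(+2.03) = 2.7 × 10⁻³ → stable
  193–210 m: −αΔT+βΔS = −(1.8 × 10⁻⁴)(+2.9)+(7.9 × 10⁻⁴)(-0.66) = -1.0 × 10⁻³ → UNSTABLE
  210–243 m: −αΔT+βΔS = −(1.8 × 10⁻⁴)(+0.3)+(7.9 × 10⁻⁴)(+0.68) = 4.8 × 10⁻⁴ → stable
The 193–210 m interval has Δρ < 0: lighter water underlies denser water.

193–210 m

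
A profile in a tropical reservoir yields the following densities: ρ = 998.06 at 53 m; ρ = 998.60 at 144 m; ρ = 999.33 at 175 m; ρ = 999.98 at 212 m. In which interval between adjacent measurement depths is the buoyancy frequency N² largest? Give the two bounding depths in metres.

144–175 m

Compute the density gradient over each adjacent pair:
  53–144 m: Δρ/Δz = 0.54/91 = 5.9 × 10⁻³ kg m⁻⁴
  144–175 m: Δρ/Δz = 0.73/31 = 0.024 kg m⁻⁴
  175–212 m: Δρ/Δz = 0.65/37 = 0.018 kg m⁻⁴
The largest gradient is in the 144–175 m interval — the pycnocline.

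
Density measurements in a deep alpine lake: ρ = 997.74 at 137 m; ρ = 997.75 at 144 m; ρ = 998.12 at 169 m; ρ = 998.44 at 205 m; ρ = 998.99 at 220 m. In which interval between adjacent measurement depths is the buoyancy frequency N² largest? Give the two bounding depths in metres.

205–220 m

Compute the density gradient over each adjacent pair:
  137–144 m: Δρ/Δz = 0.01/7 = 1.4 × 10⁻³ kg m⁻⁴
  144–169 m: Δρ/Δz = 0.37/25 = 0.015 kg m⁻⁴
  169–205 m: Δρ/Δz = 0.32/36 = 8.9 × 10⁻³ kg m⁻⁴
  205–220 m: Δρ/Δz = 0.55/15 = 0.037 kg m⁻⁴
The largest gradient is in the 205–220 m interval — the pycnocline.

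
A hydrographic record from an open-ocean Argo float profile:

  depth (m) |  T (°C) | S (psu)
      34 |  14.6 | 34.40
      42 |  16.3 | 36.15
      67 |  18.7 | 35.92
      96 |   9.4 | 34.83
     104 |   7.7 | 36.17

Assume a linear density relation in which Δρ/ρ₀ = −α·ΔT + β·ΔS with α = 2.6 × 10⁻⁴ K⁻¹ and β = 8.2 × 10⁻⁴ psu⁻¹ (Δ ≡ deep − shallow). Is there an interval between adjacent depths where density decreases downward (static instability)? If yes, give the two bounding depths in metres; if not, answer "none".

Evaluate Δρ/ρ₀ = −αΔT + βΔS across each adjacent pair:
  34–42 m: −αΔT+βΔS = −(2.6 × 10⁻⁴)(+1.7)+(8.2 × 10⁻⁴)(+1.75) = 9.9 × 10⁻⁴ → stable
  42–67 m: −αΔT+βΔS = −(2.6 × 10⁻⁴)(+2.4)+(8.2 × 10⁻⁴)(-0.23) = -8.1 × 10⁻⁴ → UNSTABLE
  67–96 m: −αΔT+βΔS = −(2.6 × 10⁻⁴)(-9.3)+(8.2 × 10⁻⁴)(-1.09) = 1.5 × 10⁻³ → stable
  96–104 m: −αΔT+βΔS = −(2.6 × 10⁻⁴)(-1.7)+(8.2 × 10⁻⁴)(+1.34) = 1.5 × 10⁻³ → stable
The 42–67 m interval has Δρ < 0: lighter water underlies denser water.

42–67 m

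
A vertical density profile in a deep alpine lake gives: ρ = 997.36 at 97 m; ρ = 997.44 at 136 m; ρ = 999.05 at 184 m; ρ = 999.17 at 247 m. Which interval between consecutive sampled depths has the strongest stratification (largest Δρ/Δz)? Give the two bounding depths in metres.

136–184 m

Compute the density gradient over each adjacent pair:
  97–136 m: Δρ/Δz = 0.08/39 = 2.1 × 10⁻³ kg m⁻⁴
  136–184 m: Δρ/Δz = 1.61/48 = 0.034 kg m⁻⁴
  184–247 m: Δρ/Δz = 0.12/63 = 1.9 × 10⁻³ kg m⁻⁴
The largest gradient is in the 136–184 m interval — the pycnocline.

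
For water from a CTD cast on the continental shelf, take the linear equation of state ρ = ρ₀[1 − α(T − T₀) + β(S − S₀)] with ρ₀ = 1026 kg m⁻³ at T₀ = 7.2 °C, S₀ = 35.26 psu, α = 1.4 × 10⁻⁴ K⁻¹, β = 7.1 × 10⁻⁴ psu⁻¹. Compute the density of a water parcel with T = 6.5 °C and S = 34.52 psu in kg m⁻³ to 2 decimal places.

1025.56 kg m⁻³

T − T₀ = -0.7 K, S − S₀ = -0.74 psu.
Bracket = 1 − α·(-0.7) + β·(-0.74) = 1 + (-4.274 × 10⁻⁴) = 0.9995726.
ρ = 1026 × 0.9995726 = 1025.56 kg m⁻³.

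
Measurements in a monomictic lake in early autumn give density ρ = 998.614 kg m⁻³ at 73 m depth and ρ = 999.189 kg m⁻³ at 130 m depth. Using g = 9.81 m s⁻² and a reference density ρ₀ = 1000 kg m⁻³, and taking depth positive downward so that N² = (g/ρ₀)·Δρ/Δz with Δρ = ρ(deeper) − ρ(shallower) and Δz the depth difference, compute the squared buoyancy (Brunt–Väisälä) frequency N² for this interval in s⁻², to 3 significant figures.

9.90 × 10⁻⁵ s⁻²

Δρ = 999.189 − 998.614 = 0.575 kg m⁻³ over Δz = 130 − 73 = 57 m.
N² = (9.81/1000) × (0.575/57) = 9.8961 × 10⁻⁵ s⁻² ≈ 9.90 × 10⁻⁵ s⁻².
N² > 0, so the interval is statically stable.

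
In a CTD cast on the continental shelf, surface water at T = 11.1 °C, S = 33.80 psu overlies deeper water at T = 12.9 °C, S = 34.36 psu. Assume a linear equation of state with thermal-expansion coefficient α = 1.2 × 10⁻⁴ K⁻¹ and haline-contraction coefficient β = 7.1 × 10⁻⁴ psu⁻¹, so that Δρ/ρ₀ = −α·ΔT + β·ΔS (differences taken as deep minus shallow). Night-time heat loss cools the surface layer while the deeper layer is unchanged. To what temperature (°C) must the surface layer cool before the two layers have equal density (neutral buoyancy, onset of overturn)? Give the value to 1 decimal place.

Neutral buoyancy requires Δρ = 0, i.e. −α(T_deep − T_surf′) + β(S_deep − S_surf) = 0.
T_surf′ = T_deep − (β/α)·ΔS = 12.9 − (7.1 × 10⁻⁴/1.2 × 10⁻⁴)·(+0.56) = 9.587 °C.
Cooling required: 11.1 − (9.587) = 1.513 °C.

9.6 °C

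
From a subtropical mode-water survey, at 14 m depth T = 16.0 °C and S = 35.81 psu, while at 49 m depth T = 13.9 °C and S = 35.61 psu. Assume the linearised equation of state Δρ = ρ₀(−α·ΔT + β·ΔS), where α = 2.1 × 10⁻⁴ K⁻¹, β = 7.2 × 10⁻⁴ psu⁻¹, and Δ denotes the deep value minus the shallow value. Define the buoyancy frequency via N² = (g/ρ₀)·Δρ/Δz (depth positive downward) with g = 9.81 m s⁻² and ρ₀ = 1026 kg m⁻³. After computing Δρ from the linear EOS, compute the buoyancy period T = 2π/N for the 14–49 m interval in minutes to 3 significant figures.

11.5 min

ΔT = -2.1 K, ΔS = -0.20 psu (deep − shallow).
Δρ/ρ₀ = −αΔT + βΔS = 4.41 × 10⁻⁴ − 1.44 × 10⁻⁴ = 2.97 × 10⁻⁴, so Δρ ≈ 0.3047 kg m⁻³.
N² = (g/ρ₀)·Δρ/Δz = g·(Δρ/ρ₀)/Δz = 9.81 × 2.97 × 10⁻⁴ / 35 = 8.3245 × 10⁻⁵ s⁻².
N = √(8.3245 × 10⁻⁵) = 9.1239 × 10⁻³ rad s⁻¹ → T = 2π/N = 688.65 s = 11.477 min ≈ 11.5 min.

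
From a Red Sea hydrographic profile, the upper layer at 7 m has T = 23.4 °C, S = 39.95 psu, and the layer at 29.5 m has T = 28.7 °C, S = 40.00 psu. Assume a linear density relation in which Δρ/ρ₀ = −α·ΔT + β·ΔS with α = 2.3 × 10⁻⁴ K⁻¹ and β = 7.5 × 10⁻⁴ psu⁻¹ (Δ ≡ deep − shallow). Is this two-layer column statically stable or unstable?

unstable

ΔT = 28.7 − 23.4 = +5.3 K and ΔS = 40.00 − 39.95 = +0.05 psu (deep − shallow).
−αΔT = -1.219 × 10⁻³; βΔS = 3.75 × 10⁻⁵; sum Δρ/ρ₀ = -1.1815 × 10⁻³.
Δρ/ρ₀ < 0, so Δρ < 0: deeper water is lighter → statically unstable; the column would overturn.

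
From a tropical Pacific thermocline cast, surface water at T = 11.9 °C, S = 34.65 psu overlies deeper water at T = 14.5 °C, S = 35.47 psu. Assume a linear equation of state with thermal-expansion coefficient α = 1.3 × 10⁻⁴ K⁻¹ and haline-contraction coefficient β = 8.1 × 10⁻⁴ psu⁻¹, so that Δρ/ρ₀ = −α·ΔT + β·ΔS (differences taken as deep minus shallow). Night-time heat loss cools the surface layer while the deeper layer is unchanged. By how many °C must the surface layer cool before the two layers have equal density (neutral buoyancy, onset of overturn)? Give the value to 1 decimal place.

Neutral buoyancy requires Δρ = 0, i.e. −α(T_deep − T_surf′) + β(S_deep − S_surf) = 0.
T_surf′ = T_deep − (β/α)·ΔS = 14.5 − (8.1 × 10⁻⁴/1.3 × 10⁻⁴)·(+0.82) = 9.391 °C.
Cooling required: 11.9 − (9.391) = 2.509 °C.

2.5 °C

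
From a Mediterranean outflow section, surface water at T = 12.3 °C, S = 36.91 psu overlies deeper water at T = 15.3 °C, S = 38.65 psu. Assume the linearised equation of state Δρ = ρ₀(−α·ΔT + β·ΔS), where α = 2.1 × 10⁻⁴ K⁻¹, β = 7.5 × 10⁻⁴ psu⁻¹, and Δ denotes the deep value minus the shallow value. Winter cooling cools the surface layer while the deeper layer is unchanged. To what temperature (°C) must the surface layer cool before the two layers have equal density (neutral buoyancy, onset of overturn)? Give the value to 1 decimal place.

9.1 °C

Neutral buoyancy requires Δρ = 0, i.e. −α(T_deep − T_surf′) + β(S_deep − S_surf) = 0.
T_surf′ = T_deep − (β/α)·ΔS = 15.3 − (7.5 × 10⁻⁴/2.1 × 10⁻⁴)·(+1.74) = 9.086 °C.
Cooling required: 12.3 − (9.086) = 3.214 °C.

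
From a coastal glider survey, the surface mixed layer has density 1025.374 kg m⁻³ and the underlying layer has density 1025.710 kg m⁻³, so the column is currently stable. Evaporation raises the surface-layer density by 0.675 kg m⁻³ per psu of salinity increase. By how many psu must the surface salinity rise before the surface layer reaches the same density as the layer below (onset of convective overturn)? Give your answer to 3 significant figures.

Density deficit of the surface layer: 1025.710 − 1025.374 = 0.336 kg m⁻³.
Required change = 0.336 / 0.675 = 0.498 psu.

0.498 psu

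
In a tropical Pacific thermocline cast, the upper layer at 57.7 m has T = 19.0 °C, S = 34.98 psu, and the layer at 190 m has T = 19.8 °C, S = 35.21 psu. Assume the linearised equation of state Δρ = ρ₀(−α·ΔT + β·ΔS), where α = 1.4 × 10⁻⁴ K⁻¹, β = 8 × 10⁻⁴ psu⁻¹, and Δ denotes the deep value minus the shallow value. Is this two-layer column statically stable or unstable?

stable

ΔT = 19.8 − 19.0 = +0.8 K and ΔS = 35.21 − 34.98 = +0.23 psu (deep − shallow).
−αΔT = -1.12 × 10⁻⁴; βΔS = 1.84 × 10⁻⁴; sum Δρ/ρ₀ = 7.20 × 10⁻⁵.
Δρ/ρ₀ > 0, so Δρ > 0: deeper water is denser → statically stable.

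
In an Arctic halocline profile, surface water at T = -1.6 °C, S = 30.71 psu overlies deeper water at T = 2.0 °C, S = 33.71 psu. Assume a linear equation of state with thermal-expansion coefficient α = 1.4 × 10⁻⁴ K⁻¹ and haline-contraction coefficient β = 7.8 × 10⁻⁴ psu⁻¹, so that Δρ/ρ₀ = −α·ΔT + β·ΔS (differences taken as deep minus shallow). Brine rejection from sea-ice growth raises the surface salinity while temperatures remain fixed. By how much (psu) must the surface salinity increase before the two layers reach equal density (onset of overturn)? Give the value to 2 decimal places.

2.35 psu

Neutral buoyancy requires −α(T_deep − T_surf) + β(S_deep − S_surf′) = 0.
S_surf′ = S_deep − (α/β)·ΔT = 33.71 − (1.4 × 10⁻⁴/7.8 × 10⁻⁴)·(+3.6) = 33.0638 psu.
Increase required: 33.0638 − 30.71 = 2.3538 psu.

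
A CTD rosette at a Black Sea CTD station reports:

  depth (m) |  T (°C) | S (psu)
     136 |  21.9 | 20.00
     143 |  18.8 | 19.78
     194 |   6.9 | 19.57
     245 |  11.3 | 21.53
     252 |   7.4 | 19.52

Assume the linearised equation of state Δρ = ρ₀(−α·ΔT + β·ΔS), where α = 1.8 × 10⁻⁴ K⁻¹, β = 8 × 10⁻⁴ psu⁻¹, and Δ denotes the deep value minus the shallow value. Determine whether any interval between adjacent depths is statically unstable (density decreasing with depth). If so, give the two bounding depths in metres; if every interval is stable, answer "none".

Evaluate Δρ/ρ₀ = −αΔT + βΔS across each adjacent pair:
  136–143 m: −αΔT+βΔS = −(1.8 × 10⁻⁴)(-3.1)+(8 × 10⁻⁴)(-0.22) = 3.8 × 10⁻⁴ → stable
  143–194 m: −αΔT+βΔS = −(1.8 × 10⁻⁴)(-11.9)+(8 × 10⁻⁴)(-0.21) = 2.0 × 10⁻³ → stable
  194–245 m: −αΔT+βΔS = −(1.8 × 10⁻⁴)(+4.4)+(8 × 10⁻⁴)(+1.96) = 7.8 × 10⁻⁴ → stable
  245–252 m: −αΔT+βΔS = −(1.8 × 10⁻⁴)(-3.9)+(8 × 10⁻⁴)(-2.01) = -9.1 × 10⁻⁴ → UNSTABLE
The 245–252 m interval has Δρ < 0: lighter water underlies denser water.

245–252 m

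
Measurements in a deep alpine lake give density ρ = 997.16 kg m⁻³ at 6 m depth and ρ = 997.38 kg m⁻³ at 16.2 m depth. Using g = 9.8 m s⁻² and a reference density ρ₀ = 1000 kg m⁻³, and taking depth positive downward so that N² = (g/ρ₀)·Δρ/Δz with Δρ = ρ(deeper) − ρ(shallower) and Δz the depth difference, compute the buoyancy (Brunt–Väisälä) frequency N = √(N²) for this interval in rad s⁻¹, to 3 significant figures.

0.0145 rad s⁻¹

Δρ = 997.38 − 997.16 = 0.22 kg m⁻³ over Δz = 16.2 − 6 = 10.2 m.
N² = (9.8/1000) × (0.22/10.2) = 2.1137 × 10⁻⁴ s⁻².
N = √(2.1137 × 10⁻⁴) = 0.014539 rad s⁻¹ ≈ 0.0145 rad s⁻¹.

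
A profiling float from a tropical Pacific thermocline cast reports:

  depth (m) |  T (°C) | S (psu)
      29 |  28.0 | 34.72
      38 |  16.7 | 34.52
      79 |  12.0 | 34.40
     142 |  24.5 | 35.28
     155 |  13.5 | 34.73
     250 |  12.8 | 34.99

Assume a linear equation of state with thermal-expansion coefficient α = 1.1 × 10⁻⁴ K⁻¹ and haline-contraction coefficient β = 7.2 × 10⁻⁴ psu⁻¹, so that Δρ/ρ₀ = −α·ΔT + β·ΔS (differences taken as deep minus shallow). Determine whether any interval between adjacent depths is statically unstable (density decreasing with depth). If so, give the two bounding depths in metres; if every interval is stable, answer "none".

79–142 m

Evaluate Δρ/ρ₀ = −αΔT + βΔS across each adjacent pair:
  29–38 m: −αΔT+βΔS = −(1.1 × 10⁻⁴)(-11.3)+(7.2 × 10⁻⁴)(-0.20) = 1.1 × 10⁻³ → stable
  38–79 m: −αΔT+βΔS = −(1.1 × 10⁻⁴)(-4.7)+(7.2 × 10⁻⁴)(-0.12) = 4.3 × 10⁻⁴ → stable
  79–142 m: −αΔT+βΔS = −(1.1 × 10⁻⁴)(+12.5)+(7.2 × 10⁻⁴)(+0.88) = -7.4 × 10⁻⁴ → UNSTABLE
  142–155 m: −αΔT+βΔS = −(1.1 × 10⁻⁴)(-11.0)+(7.2 × 10⁻⁴)(-0.55) = 8.1 × 10⁻⁴ → stable
  155–250 m: −αΔT+βΔS = −(1.1 × 10⁻⁴)(-0.7)+(7.2 × 10⁻⁴)(+0.26) = 2.6 × 10⁻⁴ → stable
The 79–142 m interval has Δρ < 0: lighter water underlies denser water.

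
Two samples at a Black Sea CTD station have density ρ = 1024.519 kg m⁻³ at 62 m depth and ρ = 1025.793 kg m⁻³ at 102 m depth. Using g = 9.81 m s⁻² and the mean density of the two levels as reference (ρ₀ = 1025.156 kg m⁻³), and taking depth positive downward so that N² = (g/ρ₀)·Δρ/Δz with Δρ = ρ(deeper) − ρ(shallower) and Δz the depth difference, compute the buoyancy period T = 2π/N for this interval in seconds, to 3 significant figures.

360 s

Δρ = 1025.793 − 1024.519 = 1.274 kg m⁻³ over Δz = 102 − 62 = 40 m.
N² = (9.81/1025.156) × (1.274/40) = 3.0478 × 10⁻⁴ s⁻².
N = √(3.0478 × 10⁻⁴) = 0.017458 rad s⁻¹, so T = 2π/N = 359.90 s ≈ 360 s.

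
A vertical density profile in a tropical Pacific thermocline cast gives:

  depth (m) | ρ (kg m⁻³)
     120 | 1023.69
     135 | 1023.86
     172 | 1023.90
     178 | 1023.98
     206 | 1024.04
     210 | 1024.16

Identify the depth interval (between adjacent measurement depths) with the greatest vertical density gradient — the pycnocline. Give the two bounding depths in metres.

206–210 m

Compute the density gradient over each adjacent pair:
  120–135 m: Δρ/Δz = 0.17/15 = 0.011 kg m⁻⁴
  135–172 m: Δρ/Δz = 0.04/37 = 1.1 × 10⁻³ kg m⁻⁴
  172–178 m: Δρ/Δz = 0.08/6 = 0.013 kg m⁻⁴
  178–206 m: Δρ/Δz = 0.06/28 = 2.1 × 10⁻³ kg m⁻⁴
  206–210 m: Δρ/Δz = 0.12/4 = 0.030 kg m⁻⁴
The largest gradient is in the 206–210 m interval — the pycnocline.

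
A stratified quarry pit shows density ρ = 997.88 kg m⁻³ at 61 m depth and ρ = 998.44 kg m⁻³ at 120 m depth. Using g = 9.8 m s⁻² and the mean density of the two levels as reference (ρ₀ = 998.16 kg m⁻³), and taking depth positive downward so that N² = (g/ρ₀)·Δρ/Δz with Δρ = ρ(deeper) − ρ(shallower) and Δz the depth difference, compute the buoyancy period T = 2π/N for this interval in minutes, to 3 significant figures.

10.8 min

Δρ = 998.44 − 997.88 = 0.56 kg m⁻³ over Δz = 120 − 61 = 59 m.
N² = (9.8/998.16) × (0.56/59) = 9.3188 × 10⁻⁵ s⁻².
N = √(9.3188 × 10⁻⁵) = 9.6534 × 10⁻³ rad s⁻¹, so T = 2π/N = 650.88 s = 10.848 min ≈ 10.8 min.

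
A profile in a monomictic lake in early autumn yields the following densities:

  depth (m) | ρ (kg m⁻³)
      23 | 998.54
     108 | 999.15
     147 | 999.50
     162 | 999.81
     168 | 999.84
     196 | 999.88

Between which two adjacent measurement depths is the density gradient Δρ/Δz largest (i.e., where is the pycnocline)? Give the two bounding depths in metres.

Compute the density gradient over each adjacent pair:
  23–108 m: Δρ/Δz = 0.61/85 = 7.2 × 10⁻³ kg m⁻⁴
  108–147 m: Δρ/Δz = 0.35/39 = 9.0 × 10⁻³ kg m⁻⁴
  147–162 m: Δρ/Δz = 0.31/15 = 0.021 kg m⁻⁴
  162–168 m: Δρ/Δz = 0.03/6 = 5.0 × 10⁻³ kg m⁻⁴
  168–196 m: Δρ/Δz = 0.04/28 = 1.4 × 10⁻³ kg m⁻⁴
The largest gradient is in the 147–162 m interval — the pycnocline.

147–162 m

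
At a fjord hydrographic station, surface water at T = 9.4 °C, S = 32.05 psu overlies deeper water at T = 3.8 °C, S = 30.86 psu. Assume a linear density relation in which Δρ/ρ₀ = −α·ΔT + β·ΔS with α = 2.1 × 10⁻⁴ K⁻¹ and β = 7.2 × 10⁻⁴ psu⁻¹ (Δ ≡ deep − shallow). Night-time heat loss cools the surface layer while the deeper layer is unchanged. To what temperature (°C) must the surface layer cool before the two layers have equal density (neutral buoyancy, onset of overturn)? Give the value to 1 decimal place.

Neutral buoyancy requires Δρ = 0, i.e. −α(T_deep − T_surf′) + β(S_deep − S_surf) = 0.
T_surf′ = T_deep − (β/α)·ΔS = 3.8 − (7.2 × 10⁻⁴/2.1 × 10⁻⁴)·(-1.19) = 7.880 °C.
Cooling required: 9.4 − (7.880) = 1.520 °C.

7.9 °C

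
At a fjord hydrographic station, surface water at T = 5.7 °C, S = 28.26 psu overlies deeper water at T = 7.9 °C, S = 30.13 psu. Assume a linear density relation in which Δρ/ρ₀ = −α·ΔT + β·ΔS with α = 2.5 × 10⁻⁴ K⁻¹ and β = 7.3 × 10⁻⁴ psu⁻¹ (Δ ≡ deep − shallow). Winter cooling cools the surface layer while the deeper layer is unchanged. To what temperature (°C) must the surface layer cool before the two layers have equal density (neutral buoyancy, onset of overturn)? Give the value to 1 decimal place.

2.4 °C

Neutral buoyancy requires Δρ = 0, i.e. −α(T_deep − T_surf′) + β(S_deep − S_surf) = 0.
T_surf′ = T_deep − (β/α)·ΔS = 7.9 − (7.3 × 10⁻⁴/2.5 × 10⁻⁴)·(+1.87) = 2.440 °C.
Cooling required: 5.7 − (2.440) = 3.260 °C.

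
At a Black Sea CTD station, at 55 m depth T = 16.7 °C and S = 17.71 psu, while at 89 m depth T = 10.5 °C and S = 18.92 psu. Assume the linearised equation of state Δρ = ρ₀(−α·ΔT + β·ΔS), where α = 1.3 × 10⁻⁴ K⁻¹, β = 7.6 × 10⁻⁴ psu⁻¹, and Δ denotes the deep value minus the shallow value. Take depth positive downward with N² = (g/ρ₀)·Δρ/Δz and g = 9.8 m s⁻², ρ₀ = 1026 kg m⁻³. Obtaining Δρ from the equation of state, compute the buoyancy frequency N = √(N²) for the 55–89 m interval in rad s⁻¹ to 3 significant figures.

ΔT = -6.2 K, ΔS = +1.21 psu (deep − shallow).
Δρ/ρ₀ = −αΔT + βΔS = 8.06 × 10⁻⁴ + 9.196 × 10⁻⁴ = 1.7256 × 10⁻³, so Δρ ≈ 1.770 kg m⁻³.
N² = (g/ρ₀)·Δρ/Δz = g·(Δρ/ρ₀)/Δz = 9.8 × 1.7256 × 10⁻³ / 34 = 4.9738 × 10⁻⁴ s⁻².
N = √(4.9738 × 10⁻⁴) = 0.022302 rad s⁻¹ ≈ 0.0223 rad s⁻¹.

0.0223 rad s⁻¹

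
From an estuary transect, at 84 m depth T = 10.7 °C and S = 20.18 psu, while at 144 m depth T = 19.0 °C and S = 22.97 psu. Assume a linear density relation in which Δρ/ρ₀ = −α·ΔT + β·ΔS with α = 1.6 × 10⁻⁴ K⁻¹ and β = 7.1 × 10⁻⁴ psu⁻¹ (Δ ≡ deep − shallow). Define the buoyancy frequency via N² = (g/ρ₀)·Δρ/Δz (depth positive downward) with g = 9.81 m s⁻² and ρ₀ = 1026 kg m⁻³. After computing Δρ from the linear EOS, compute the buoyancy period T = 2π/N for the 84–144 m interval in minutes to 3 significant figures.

ΔT = +8.3 K, ΔS = +2.79 psu (deep − shallow).
Δρ/ρ₀ = −αΔT + βΔS = -1.328 × 10⁻³ + 1.9809 × 10⁻³ = 6.529 × 10⁻⁴, so Δρ ≈ 0.6699 kg m⁻³.
N² = (g/ρ₀)·Δρ/Δz = g·(Δρ/ρ₀)/Δz = 9.81 × 6.529 × 10⁻⁴ / 60 = 1.0675 × 10⁻⁴ s⁻².
N = √(1.0675 × 10⁻⁴) = 0.010332 rad s⁻¹ → T = 2π/N = 608.13 s = 10.136 min ≈ 10.1 min.

10.1 min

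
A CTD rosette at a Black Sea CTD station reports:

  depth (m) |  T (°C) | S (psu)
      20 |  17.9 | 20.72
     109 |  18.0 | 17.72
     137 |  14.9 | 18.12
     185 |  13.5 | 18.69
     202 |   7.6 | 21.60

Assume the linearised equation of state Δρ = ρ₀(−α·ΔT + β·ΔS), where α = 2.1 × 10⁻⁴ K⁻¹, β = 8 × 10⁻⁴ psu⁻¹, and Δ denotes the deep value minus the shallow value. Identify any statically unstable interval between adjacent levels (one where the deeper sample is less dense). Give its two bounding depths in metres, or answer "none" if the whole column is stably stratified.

Evaluate Δρ/ρ₀ = −αΔT + βΔS across each adjacent pair:
  20–109 m: −αΔT+βΔS = −(2.1 × 10⁻⁴)(+0.1)+(8 × 10⁻⁴)(-3.00) = -2.4 × 10⁻³ → UNSTABLE
  109–137 m: −αΔT+βΔS = −(2.1 × 10⁻⁴)(-3.1)+(8 × 10⁻⁴)(+0.40) = 9.7 × 10⁻⁴ → stable
  137–185 m: −αΔT+βΔS = −(2.1 × 10⁻⁴)(-1.4)+(8 × 10⁻⁴)(+0.57) = 7.5 × 10⁻⁴ → stable
  185–202 m: −αΔT+βΔS = −(2.1 × 10⁻⁴)(-5.9)+(8 × 10⁻⁴)(+2.91) = 3.6 × 10⁻³ → stable
The 20–109 m interval has Δρ < 0: lighter water underlies denser water.

20–109 m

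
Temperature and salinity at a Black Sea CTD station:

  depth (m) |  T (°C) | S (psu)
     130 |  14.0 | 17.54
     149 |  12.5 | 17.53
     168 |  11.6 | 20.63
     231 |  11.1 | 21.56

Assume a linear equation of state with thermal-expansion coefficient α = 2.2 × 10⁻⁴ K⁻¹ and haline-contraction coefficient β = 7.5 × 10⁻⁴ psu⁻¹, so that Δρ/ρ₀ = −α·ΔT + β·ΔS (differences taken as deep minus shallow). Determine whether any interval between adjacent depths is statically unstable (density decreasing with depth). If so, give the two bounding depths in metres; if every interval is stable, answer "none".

none

Evaluate Δρ/ρ₀ = −αΔT + βΔS across each adjacent pair:
  130–149 m: −αΔT+βΔS = −(2.2 × 10⁻⁴)(-1.5)+(7.5 × 10⁻⁴)(-0.01) = 3.2 × 10⁻⁴ → stable
  149–168 m: −αΔT+βΔS = −(2.2 × 10⁻⁴)(-0.9)+(7.5 × 10⁻⁴)(+3.10) = 2.5 × 10⁻³ → stable
  168–231 m: −αΔT+βΔS = −(2.2 × 10⁻⁴)(-0.5)+(7.5 × 10⁻⁴)(+0.93) = 8.1 × 10⁻⁴ → stable
Every interval has Δρ > 0: the column is stably stratified throughout.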